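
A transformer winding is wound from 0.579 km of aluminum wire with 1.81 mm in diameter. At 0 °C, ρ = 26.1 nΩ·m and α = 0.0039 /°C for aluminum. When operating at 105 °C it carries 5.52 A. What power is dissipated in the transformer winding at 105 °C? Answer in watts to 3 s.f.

ρ = 26.1 nΩ·m = 2.61×10^-8 Ω·m
A = π(d/2)² = π(9.0500e-04 m)² = 2.573e-06 m²
R₍0₎ = ρL/A = (2.61×10^-8)(579)/(2.573e-06) = 5.873 Ω
R₍105₎ = R₍0₎(1 + αΔT) = 5.873 × (1 + 0.0039×105) = 8.278 Ω
P = I²R = (5.52)² × 8.278 = 252 W

252 W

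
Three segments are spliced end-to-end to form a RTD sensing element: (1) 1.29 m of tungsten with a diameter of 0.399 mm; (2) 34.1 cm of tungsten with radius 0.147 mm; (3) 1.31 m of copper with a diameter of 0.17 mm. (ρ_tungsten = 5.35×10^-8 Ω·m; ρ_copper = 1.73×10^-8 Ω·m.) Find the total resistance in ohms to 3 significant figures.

Seg 1: A = π(d/2)² = π(1.9950e-04 m)² = 1.250e-07 m²
R_1 = (5.35×10^-8)(1.29)/(1.250e-07) = 0.552 Ω
Seg 2: A = πr² = π(1.4700e-04 m)² = 6.789e-08 m²
R_2 = (5.35×10^-8)(0.341)/(6.789e-08) = 0.2687 Ω
Seg 3: A = π(d/2)² = π(8.5000e-05 m)² = 2.270e-08 m²
R_3 = (1.73×10^-8)(1.31)/(2.270e-08) = 0.9985 Ω
R_total = R_1 + R_2 + R_3 = 1.82 Ω

1.82 Ω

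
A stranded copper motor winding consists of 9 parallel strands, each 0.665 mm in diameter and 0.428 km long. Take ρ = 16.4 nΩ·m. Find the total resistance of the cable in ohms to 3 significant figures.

ρ = 16.4 nΩ·m = 1.64×10^-8 Ω·m
A_strand = π(3.3250e-04 m)² = 3.473e-07 m²
R_strand = ρL/A = (1.64×10^-8)(428)/(3.473e-07) = 20.21 Ω
R_total = R_strand/N = 20.21/9 = 2.25 Ω

2.25 Ω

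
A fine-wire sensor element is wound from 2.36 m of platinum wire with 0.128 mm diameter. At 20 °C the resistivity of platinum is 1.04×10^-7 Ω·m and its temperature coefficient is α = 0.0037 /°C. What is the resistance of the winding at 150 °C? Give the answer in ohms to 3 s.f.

28.2 Ω

A = π(d/2)² = π(6.4000e-05 m)² = 1.287e-08 m²
R₍20°C₎ = ρL/A = (1.04×10^-7)(2.36)/(1.287e-08) = 19.07 Ω
R = R₀(1 + αΔT) = 19.07(1 + 0.0037×130) = 28.2 Ω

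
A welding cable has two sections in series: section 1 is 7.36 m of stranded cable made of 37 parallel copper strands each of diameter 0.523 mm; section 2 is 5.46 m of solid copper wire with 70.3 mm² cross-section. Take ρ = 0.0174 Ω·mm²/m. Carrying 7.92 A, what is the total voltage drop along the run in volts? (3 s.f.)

0.138 V

ρ = 0.0174 Ω·mm²/m = 1.74×10^-8 Ω·m
Section 1: A_strand = π(2.6150e-04)² = 2.148e-07 m²; R₁ = ρL/(N·A_s) = (1.74×10^-8)(7.36)/(37×2.148e-07) = 0.01611 Ω
Section 2: A = 70.3 mm² = 7.030e-05 m²
R₂ = (1.74×10^-8)(5.46)/(7.030e-05) = 0.001351 Ω
R = R₁ + R₂ = 0.01746 Ω
V = IR = 7.92 × 0.01746 = 0.138 V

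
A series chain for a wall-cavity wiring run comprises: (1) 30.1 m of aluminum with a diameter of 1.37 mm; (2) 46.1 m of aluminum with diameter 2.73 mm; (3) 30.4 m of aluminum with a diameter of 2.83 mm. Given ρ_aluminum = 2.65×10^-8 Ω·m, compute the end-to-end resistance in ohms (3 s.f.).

0.878 Ω

Seg 1: A = π(d/2)² = π(6.8500e-04 m)² = 1.474e-06 m²
R_1 = (2.65×10^-8)(30.1)/(1.474e-06) = 0.5411 Ω
Seg 2: A = π(d/2)² = π(1.3650e-03 m)² = 5.853e-06 m²
R_2 = (2.65×10^-8)(46.1)/(5.853e-06) = 0.2087 Ω
Seg 3: A = π(d/2)² = π(1.4150e-03 m)² = 6.290e-06 m²
R_3 = (2.65×10^-8)(30.4)/(6.290e-06) = 0.1281 Ω
R_total = R_1 + R_2 + R_3 = 0.878 Ω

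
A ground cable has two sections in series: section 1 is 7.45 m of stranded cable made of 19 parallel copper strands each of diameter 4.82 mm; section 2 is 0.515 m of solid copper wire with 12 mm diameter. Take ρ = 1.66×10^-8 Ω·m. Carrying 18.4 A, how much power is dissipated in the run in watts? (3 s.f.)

0.146 W

Section 1: A_strand = π(2.4100e-03)² = 1.825e-05 m²; R₁ = ρL/(N·A_s) = (1.66×10^-8)(7.45)/(19×1.825e-05) = 3.567×10^-4 Ω
Section 2: A = π(d/2)² = π(6.0000e-03 m)² = 1.131e-04 m²
R₂ = (1.66×10^-8)(0.515)/(1.131e-04) = 7.559×10^-5 Ω
R = R₁ + R₂ = 4.323×10^-4 Ω
P = I²R = (18.4)² × 4.323×10^-4 = 0.146 W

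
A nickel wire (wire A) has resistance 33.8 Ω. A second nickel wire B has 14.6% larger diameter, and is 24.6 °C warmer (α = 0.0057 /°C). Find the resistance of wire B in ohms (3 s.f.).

R ∝ ρL/d² with ρ ∝ (1+αΔT), so R_B/R_A = (1 + 14.6/100)⁻² × (1 + 0.0057×24.6)
= 0.7614 × 1.14 = 0.8682
R_B = 0.8682 × 33.8 = 29.3 Ω

29.3 Ω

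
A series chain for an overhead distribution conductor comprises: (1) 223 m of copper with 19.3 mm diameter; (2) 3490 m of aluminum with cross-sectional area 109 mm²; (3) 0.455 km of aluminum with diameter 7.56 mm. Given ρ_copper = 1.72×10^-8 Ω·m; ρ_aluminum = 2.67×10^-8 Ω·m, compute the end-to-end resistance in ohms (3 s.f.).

1.14 Ω

Seg 1: A = π(d/2)² = π(9.6500e-03 m)² = 2.926e-04 m²
R_1 = (1.72×10^-8)(223)/(2.926e-04) = 0.01311 Ω
Seg 2: A = 109 mm² = 1.090e-04 m²
R_2 = (2.67×10^-8)(3490)/(1.090e-04) = 0.8549 Ω
Seg 3: A = π(d/2)² = π(3.7800e-03 m)² = 4.489e-05 m²
R_3 = (2.67×10^-8)(455)/(4.489e-05) = 0.2706 Ω
R_total = R_1 + R_2 + R_3 = 1.14 Ω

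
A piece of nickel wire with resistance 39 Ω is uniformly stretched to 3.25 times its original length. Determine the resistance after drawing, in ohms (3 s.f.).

Volume constant ⇒ A' = A/k with k = 3.25. R' = ρ(kL)/(A/k) = k²R.
R' = 10.56 × 39 = 412 Ω

412 Ω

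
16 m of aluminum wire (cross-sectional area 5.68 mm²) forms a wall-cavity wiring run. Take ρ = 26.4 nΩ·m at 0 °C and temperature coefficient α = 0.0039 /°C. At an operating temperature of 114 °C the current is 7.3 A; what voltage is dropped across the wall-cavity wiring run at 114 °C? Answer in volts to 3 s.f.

0.784 V

ρ = 26.4 nΩ·m = 2.64×10^-8 Ω·m
A = 5.68 mm² = 5.680e-06 m²
R₍0₎ = ρL/A = (2.64×10^-8)(16)/(5.680e-06) = 0.07437 Ω
R₍114₎ = R₍0₎(1 + αΔT) = 0.07437 × (1 + 0.0039×114) = 0.1074 Ω
V = IR = 7.3 × 0.1074 = 0.784 V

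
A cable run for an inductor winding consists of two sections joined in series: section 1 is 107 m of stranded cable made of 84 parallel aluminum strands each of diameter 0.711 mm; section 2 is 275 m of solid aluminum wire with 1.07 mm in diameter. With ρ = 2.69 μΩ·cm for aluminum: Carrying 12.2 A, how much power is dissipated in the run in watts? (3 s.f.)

ρ = 2.69 μΩ·cm = 2.69×10^-8 Ω·m
Section 1: A_strand = π(3.5550e-04)² = 3.970e-07 m²; R₁ = ρL/(N·A_s) = (2.69×10^-8)(107)/(84×3.970e-07) = 0.0863 Ω
Section 2: A = π(d/2)² = π(5.3500e-04 m)² = 8.992e-07 m²
R₂ = (2.69×10^-8)(275)/(8.992e-07) = 8.227 Ω
R = R₁ + R₂ = 8.313 Ω
P = I²R = (12.2)² × 8.313 = 1240 W

1240 W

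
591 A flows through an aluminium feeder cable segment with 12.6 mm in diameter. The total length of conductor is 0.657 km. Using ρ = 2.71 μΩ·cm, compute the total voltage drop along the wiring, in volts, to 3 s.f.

ρ = 2.71 μΩ·cm = 2.71×10^-8 Ω·m
A = π(d/2)² = π(6.3000e-03 m)² = 1.247e-04 m²
R = ρL/A = (2.71×10^-8)(657)/(1.247e-04) = 0.1428 Ω
V = IR = 591 × 0.1428 = 84.4 V

84.4 V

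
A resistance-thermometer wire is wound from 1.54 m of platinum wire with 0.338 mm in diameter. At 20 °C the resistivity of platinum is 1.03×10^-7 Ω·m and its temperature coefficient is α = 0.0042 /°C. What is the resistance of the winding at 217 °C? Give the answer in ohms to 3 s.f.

3.23 Ω

A = π(d/2)² = π(1.6900e-04 m)² = 8.973e-08 m²
R₍20°C₎ = ρL/A = (1.03×10^-7)(1.54)/(8.973e-08) = 1.768 Ω
R = R₀(1 + αΔT) = 1.768(1 + 0.0042×197) = 3.23 Ω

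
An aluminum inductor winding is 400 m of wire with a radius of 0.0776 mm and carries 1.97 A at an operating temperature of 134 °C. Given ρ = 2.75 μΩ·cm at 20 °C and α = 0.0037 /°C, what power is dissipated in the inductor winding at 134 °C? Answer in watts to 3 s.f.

3210 W

ρ = 2.75 μΩ·cm = 2.75×10^-8 Ω·m
A = πr² = π(7.7600e-05 m)² = 1.892e-08 m²
R₍20₎ = ρL/A = (2.75×10^-8)(400)/(1.892e-08) = 581.5 Ω
R₍134₎ = R₍20₎(1 + αΔT) = 581.5 × (1 + 0.0037×114) = 826.7 Ω
P = I²R = (1.97)² × 826.7 = 3210 W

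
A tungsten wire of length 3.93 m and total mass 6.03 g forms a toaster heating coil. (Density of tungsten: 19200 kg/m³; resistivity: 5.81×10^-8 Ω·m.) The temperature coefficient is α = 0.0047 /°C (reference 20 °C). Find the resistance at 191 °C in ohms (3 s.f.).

A = m/(density·L) = 0.00603/(19200×3.93) = 7.9914e-08 m²
R = ρL/A = (5.81×10^-8)(3.93)/(7.9914e-08) = 2.857 Ω
R(191 °C) = 2.857 × (1 + 0.0047×171) = 5.15 Ω

5.15 Ω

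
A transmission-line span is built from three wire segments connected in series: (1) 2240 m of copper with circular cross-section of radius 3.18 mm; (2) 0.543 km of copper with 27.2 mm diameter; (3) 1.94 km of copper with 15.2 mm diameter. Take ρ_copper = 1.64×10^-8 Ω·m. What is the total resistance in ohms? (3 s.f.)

Seg 1: A = πr² = π(3.1800e-03 m)² = 3.177e-05 m²
R_1 = (1.64×10^-8)(2240)/(3.177e-05) = 1.156 Ω
Seg 2: A = π(d/2)² = π(1.3600e-02 m)² = 5.811e-04 m²
R_2 = (1.64×10^-8)(543)/(5.811e-04) = 0.01533 Ω
Seg 3: A = π(d/2)² = π(7.6000e-03 m)² = 1.815e-04 m²
R_3 = (1.64×10^-8)(1940)/(1.815e-04) = 0.1753 Ω
R_total = R_1 + R_2 + R_3 = 1.35 Ω

1.35 Ω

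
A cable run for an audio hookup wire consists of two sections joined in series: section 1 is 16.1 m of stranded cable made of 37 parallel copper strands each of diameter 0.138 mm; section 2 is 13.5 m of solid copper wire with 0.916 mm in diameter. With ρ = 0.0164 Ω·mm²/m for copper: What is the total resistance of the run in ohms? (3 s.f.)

ρ = 0.0164 Ω·mm²/m = 1.64×10^-8 Ω·m
Section 1: A_strand = π(6.9000e-05)² = 1.496e-08 m²; R₁ = ρL/(N·A_s) = (1.64×10^-8)(16.1)/(37×1.496e-08) = 0.4771 Ω
Section 2: A = π(d/2)² = π(4.5800e-04 m)² = 6.590e-07 m²
R₂ = (1.64×10^-8)(13.5)/(6.590e-07) = 0.336 Ω
R = R₁ + R₂ = 0.813 Ω

0.813 Ω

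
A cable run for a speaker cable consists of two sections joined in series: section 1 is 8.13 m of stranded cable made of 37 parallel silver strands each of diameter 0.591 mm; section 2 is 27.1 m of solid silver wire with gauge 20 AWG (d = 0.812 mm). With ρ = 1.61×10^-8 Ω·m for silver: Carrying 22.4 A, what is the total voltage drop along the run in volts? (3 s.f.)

Section 1: A_strand = π(2.9550e-04)² = 2.743e-07 m²; R₁ = ρL/(N·A_s) = (1.61×10^-8)(8.13)/(37×2.743e-07) = 0.0129 Ω
Section 2: A = π(0.812/2 mm)² = π(4.0600e-04 m)² = 5.178e-07 m²
R₂ = (1.61×10^-8)(27.1)/(5.178e-07) = 0.8425 Ω
R = R₁ + R₂ = 0.8554 Ω
V = IR = 22.4 × 0.8554 = 19.2 V

19.2 V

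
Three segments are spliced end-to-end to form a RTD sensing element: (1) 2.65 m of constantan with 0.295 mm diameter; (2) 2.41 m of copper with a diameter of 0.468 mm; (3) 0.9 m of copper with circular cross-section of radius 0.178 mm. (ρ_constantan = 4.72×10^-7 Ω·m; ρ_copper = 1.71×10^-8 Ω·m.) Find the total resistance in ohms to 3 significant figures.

Seg 1: A = π(d/2)² = π(1.4750e-04 m)² = 6.835e-08 m²
R_1 = (4.72×10^-7)(2.65)/(6.835e-08) = 18.3 Ω
Seg 2: A = π(d/2)² = π(2.3400e-04 m)² = 1.720e-07 m²
R_2 = (1.71×10^-8)(2.41)/(1.720e-07) = 0.2396 Ω
Seg 3: A = πr² = π(1.7800e-04 m)² = 9.954e-08 m²
R_3 = (1.71×10^-8)(0.9)/(9.954e-08) = 0.1546 Ω
R_total = R_1 + R_2 + R_3 = 18.7 Ω

18.7 Ω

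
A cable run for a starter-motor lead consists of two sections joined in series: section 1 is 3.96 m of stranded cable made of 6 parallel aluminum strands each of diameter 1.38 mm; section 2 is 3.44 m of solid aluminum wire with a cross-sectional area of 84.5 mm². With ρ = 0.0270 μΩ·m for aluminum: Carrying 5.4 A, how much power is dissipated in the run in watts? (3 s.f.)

ρ = 0.0270 μΩ·m = 2.70×10^-8 Ω·m
Section 1: A_strand = π(6.9000e-04)² = 1.496e-06 m²; R₁ = ρL/(N·A_s) = (2.70×10^-8)(3.96)/(6×1.496e-06) = 0.01191 Ω
Section 2: A = 84.5 mm² = 8.450e-05 m²
R₂ = (2.70×10^-8)(3.44)/(8.450e-05) = 0.001099 Ω
R = R₁ + R₂ = 0.01301 Ω
P = I²R = (5.4)² × 0.01301 = 0.379 W

0.379 W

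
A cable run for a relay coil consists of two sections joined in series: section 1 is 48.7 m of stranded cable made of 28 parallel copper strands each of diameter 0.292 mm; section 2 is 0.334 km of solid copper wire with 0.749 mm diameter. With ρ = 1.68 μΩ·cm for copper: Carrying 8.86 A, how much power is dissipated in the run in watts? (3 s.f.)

ρ = 1.68 μΩ·cm = 1.68×10^-8 Ω·m
Section 1: A_strand = π(1.4600e-04)² = 6.697e-08 m²; R₁ = ρL/(N·A_s) = (1.68×10^-8)(48.7)/(28×6.697e-08) = 0.4363 Ω
Section 2: A = π(d/2)² = π(3.7450e-04 m)² = 4.406e-07 m²
R₂ = (1.68×10^-8)(334)/(4.406e-07) = 12.74 Ω
R = R₁ + R₂ = 13.17 Ω
P = I²R = (8.86)² × 13.17 = 1030 W

1030 W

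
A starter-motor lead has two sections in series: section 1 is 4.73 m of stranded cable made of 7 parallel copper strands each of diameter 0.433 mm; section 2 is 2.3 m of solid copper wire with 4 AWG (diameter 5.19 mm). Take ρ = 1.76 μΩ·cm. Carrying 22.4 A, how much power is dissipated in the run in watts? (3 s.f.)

41.5 W

ρ = 1.76 μΩ·cm = 1.76×10^-8 Ω·m
Section 1: A_strand = π(2.1650e-04)² = 1.473e-07 m²; R₁ = ρL/(N·A_s) = (1.76×10^-8)(4.73)/(7×1.473e-07) = 0.08076 Ω
Section 2: A = π(5.19/2 mm)² = π(2.5950e-03 m)² = 2.116e-05 m²
R₂ = (1.76×10^-8)(2.3)/(2.116e-05) = 0.001913 Ω
R = R₁ + R₂ = 0.08268 Ω
P = I²R = (22.4)² × 0.08268 = 41.5 W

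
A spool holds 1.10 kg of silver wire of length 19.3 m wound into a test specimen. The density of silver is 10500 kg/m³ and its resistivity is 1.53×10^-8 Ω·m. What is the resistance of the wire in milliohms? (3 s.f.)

54.4 mΩ

A = m/(density·L) = 1.1/(10500×19.3) = 5.4281e-06 m²
R = ρL/A = (1.53×10^-8)(19.3)/(5.4281e-06) = 54.4 mΩ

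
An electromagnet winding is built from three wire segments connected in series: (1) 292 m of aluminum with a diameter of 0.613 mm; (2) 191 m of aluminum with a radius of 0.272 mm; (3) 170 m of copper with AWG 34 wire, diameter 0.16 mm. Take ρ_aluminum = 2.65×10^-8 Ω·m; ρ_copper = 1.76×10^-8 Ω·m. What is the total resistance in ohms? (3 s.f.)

197 Ω

Seg 1: A = π(d/2)² = π(3.0650e-04 m)² = 2.951e-07 m²
R_1 = (2.65×10^-8)(292)/(2.951e-07) = 26.22 Ω
Seg 2: A = πr² = π(2.7200e-04 m)² = 2.324e-07 m²
R_2 = (2.65×10^-8)(191)/(2.324e-07) = 21.78 Ω
Seg 3: A = π(0.16/2 mm)² = π(8.0000e-05 m)² = 2.011e-08 m²
R_3 = (1.76×10^-8)(170)/(2.011e-08) = 148.8 Ω
R_total = R_1 + R_2 + R_3 = 197 Ω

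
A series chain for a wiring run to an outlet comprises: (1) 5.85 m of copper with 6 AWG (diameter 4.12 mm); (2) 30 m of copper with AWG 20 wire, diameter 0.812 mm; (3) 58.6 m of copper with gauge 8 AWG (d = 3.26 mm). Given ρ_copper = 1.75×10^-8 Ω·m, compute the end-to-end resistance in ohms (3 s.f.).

1.14 Ω

Seg 1: A = π(4.12/2 mm)² = π(2.0600e-03 m)² = 1.333e-05 m²
R_1 = (1.75×10^-8)(5.85)/(1.333e-05) = 0.007679 Ω
Seg 2: A = π(0.812/2 mm)² = π(4.0600e-04 m)² = 5.178e-07 m²
R_2 = (1.75×10^-8)(30)/(5.178e-07) = 1.014 Ω
Seg 3: A = π(3.26/2 mm)² = π(1.6300e-03 m)² = 8.347e-06 m²
R_3 = (1.75×10^-8)(58.6)/(8.347e-06) = 0.1229 Ω
R_total = R_1 + R_2 + R_3 = 1.14 Ω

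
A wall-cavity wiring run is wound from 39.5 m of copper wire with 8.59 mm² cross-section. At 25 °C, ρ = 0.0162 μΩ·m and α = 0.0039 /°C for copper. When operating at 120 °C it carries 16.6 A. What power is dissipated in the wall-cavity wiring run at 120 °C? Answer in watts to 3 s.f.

28.1 W

ρ = 0.0162 μΩ·m = 1.62×10^-8 Ω·m
A = 8.59 mm² = 8.590e-06 m²
R₍25₎ = ρL/A = (1.62×10^-8)(39.5)/(8.590e-06) = 0.07449 Ω
R₍120₎ = R₍25₎(1 + αΔT) = 0.07449 × (1 + 0.0039×95) = 0.1021 Ω
P = I²R = (16.6)² × 0.1021 = 28.1 W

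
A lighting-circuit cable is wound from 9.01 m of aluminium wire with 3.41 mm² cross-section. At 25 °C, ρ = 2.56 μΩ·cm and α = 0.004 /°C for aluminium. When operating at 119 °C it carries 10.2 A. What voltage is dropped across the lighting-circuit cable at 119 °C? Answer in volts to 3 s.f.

ρ = 2.56 μΩ·cm = 2.56×10^-8 Ω·m
A = 3.41 mm² = 3.410e-06 m²
R₍25₎ = ρL/A = (2.56×10^-8)(9.01)/(3.410e-06) = 0.06764 Ω
R₍119₎ = R₍25₎(1 + αΔT) = 0.06764 × (1 + 0.004×94) = 0.09307 Ω
V = IR = 10.2 × 0.09307 = 0.949 V

0.949 V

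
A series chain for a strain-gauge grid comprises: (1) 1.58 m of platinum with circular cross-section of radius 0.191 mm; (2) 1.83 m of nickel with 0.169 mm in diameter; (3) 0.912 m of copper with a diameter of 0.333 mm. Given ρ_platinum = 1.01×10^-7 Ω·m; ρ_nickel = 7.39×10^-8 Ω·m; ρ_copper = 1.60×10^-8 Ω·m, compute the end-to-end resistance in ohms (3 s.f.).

7.59 Ω

Seg 1: A = πr² = π(1.9100e-04 m)² = 1.146e-07 m²
R_1 = (1.01×10^-7)(1.58)/(1.146e-07) = 1.392 Ω
Seg 2: A = π(d/2)² = π(8.4500e-05 m)² = 2.243e-08 m²
R_2 = (7.39×10^-8)(1.83)/(2.243e-08) = 6.029 Ω
Seg 3: A = π(d/2)² = π(1.6650e-04 m)² = 8.709e-08 m²
R_3 = (1.60×10^-8)(0.912)/(8.709e-08) = 0.1675 Ω
R_total = R_1 + R_2 + R_3 = 7.59 Ω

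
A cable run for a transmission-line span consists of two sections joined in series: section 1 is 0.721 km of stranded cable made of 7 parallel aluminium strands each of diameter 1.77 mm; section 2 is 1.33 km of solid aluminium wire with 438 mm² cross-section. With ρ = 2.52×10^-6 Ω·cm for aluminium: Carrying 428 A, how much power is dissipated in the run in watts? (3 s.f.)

ρ = 2.52×10^-6 Ω·cm = 2.52×10^-8 Ω·m
Section 1: A_strand = π(8.8500e-04)² = 2.461e-06 m²; R₁ = ρL/(N·A_s) = (2.52×10^-8)(721)/(7×2.461e-06) = 1.055 Ω
Section 2: A = 438 mm² = 4.380e-04 m²
R₂ = (2.52×10^-8)(1330)/(4.380e-04) = 0.07652 Ω
R = R₁ + R₂ = 1.131 Ω
P = I²R = (428)² × 1.131 = 2.07×10^5 W

2.07×10^5 W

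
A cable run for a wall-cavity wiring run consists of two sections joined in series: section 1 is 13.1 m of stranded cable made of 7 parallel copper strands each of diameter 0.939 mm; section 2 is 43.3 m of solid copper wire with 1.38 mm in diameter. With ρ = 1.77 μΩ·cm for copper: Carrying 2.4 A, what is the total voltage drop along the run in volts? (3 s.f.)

1.34 V

ρ = 1.77 μΩ·cm = 1.77×10^-8 Ω·m
Section 1: A_strand = π(4.6950e-04)² = 6.925e-07 m²; R₁ = ρL/(N·A_s) = (1.77×10^-8)(13.1)/(7×6.925e-07) = 0.04783 Ω
Section 2: A = π(d/2)² = π(6.9000e-04 m)² = 1.496e-06 m²
R₂ = (1.77×10^-8)(43.3)/(1.496e-06) = 0.5124 Ω
R = R₁ + R₂ = 0.5602 Ω
V = IR = 2.4 × 0.5602 = 1.34 V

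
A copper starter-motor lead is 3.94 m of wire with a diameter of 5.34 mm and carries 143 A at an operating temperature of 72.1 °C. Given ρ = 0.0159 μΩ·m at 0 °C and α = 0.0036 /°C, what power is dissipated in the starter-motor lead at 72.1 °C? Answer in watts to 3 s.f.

72.0 W

ρ = 0.0159 μΩ·m = 1.59×10^-8 Ω·m
A = π(d/2)² = π(2.6700e-03 m)² = 2.240e-05 m²
R₍0₎ = ρL/A = (1.59×10^-8)(3.94)/(2.240e-05) = 0.002797 Ω
R₍72.1₎ = R₍0₎(1 + αΔT) = 0.002797 × (1 + 0.0036×72.1) = 0.003523 Ω
P = I²R = (143)² × 0.003523 = 72.0 W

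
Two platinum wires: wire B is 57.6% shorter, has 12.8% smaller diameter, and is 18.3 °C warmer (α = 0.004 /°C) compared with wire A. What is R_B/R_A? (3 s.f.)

R ∝ ρL/d² with ρ ∝ (1+αΔT), so R_B/R_A = (1 − 57.6/100) × (1 − 12.8/100)⁻² × (1 + 0.004×18.3)
= 0.424 × 1.315 × 1.073 = 0.598

0.598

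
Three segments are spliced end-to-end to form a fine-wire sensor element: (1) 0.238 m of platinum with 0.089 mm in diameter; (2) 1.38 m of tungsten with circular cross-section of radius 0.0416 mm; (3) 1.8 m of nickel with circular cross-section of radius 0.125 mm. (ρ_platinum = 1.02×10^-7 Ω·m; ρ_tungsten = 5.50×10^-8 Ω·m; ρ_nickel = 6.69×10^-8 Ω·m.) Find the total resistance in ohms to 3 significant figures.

20.3 Ω

Seg 1: A = π(d/2)² = π(4.4500e-05 m)² = 6.221e-09 m²
R_1 = (1.02×10^-7)(0.238)/(6.221e-09) = 3.902 Ω
Seg 2: A = πr² = π(4.1600e-05 m)² = 5.437e-09 m²
R_2 = (5.50×10^-8)(1.38)/(5.437e-09) = 13.96 Ω
Seg 3: A = πr² = π(1.2500e-04 m)² = 4.909e-08 m²
R_3 = (6.69×10^-8)(1.8)/(4.909e-08) = 2.453 Ω
R_total = R_1 + R_2 + R_3 = 20.3 Ω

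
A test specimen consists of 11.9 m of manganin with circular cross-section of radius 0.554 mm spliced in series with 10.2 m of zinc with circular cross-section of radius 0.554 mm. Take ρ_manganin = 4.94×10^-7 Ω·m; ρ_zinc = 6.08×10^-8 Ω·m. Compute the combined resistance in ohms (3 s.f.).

6.74 Ω

Segment 1: A = πr² = π(5.5400e-04 m)² = 9.642e-07 m²
R₁ = ρL/A = (4.94×10^-7)(11.9)/(9.642e-07) = 6.097 Ω
R₂ = (6.08×10^-8)(10.2)/(9.642e-07) = 0.6432 Ω
R = R₁ + R₂ = 6.74 Ω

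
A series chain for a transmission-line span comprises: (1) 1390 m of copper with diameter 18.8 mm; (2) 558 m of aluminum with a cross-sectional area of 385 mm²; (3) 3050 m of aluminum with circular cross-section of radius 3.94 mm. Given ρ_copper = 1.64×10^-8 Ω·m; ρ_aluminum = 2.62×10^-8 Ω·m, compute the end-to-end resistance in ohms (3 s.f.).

Seg 1: A = π(d/2)² = π(9.4000e-03 m)² = 2.776e-04 m²
R_1 = (1.64×10^-8)(1390)/(2.776e-04) = 0.08212 Ω
Seg 2: A = 385 mm² = 3.850e-04 m²
R_2 = (2.62×10^-8)(558)/(3.850e-04) = 0.03797 Ω
Seg 3: A = πr² = π(3.9400e-03 m)² = 4.877e-05 m²
R_3 = (2.62×10^-8)(3050)/(4.877e-05) = 1.639 Ω
R_total = R_1 + R_2 + R_3 = 1.76 Ω

1.76 Ω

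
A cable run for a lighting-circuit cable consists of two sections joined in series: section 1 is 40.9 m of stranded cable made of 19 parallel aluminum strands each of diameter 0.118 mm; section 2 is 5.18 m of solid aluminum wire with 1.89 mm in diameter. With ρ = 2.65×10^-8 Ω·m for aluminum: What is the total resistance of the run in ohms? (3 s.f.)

5.27 Ω

Section 1: A_strand = π(5.9000e-05)² = 1.094e-08 m²; R₁ = ρL/(N·A_s) = (2.65×10^-8)(40.9)/(19×1.094e-08) = 5.216 Ω
Section 2: A = π(d/2)² = π(9.4500e-04 m)² = 2.806e-06 m²
R₂ = (2.65×10^-8)(5.18)/(2.806e-06) = 0.04893 Ω
R = R₁ + R₂ = 5.27 Ω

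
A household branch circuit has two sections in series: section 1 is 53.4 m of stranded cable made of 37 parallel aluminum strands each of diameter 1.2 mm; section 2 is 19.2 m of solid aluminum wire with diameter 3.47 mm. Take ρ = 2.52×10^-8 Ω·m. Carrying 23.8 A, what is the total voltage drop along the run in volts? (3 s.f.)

1.98 V

Section 1: A_strand = π(6.0000e-04)² = 1.131e-06 m²; R₁ = ρL/(N·A_s) = (2.52×10^-8)(53.4)/(37×1.131e-06) = 0.03216 Ω
Section 2: A = π(d/2)² = π(1.7350e-03 m)² = 9.457e-06 m²
R₂ = (2.52×10^-8)(19.2)/(9.457e-06) = 0.05116 Ω
R = R₁ + R₂ = 0.08332 Ω
V = IR = 23.8 × 0.08332 = 1.98 V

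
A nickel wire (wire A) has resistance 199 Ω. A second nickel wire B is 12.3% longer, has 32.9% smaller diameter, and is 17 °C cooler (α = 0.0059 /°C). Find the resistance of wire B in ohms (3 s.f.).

R ∝ ρL/d² with ρ ∝ (1+αΔT), so R_B/R_A = (1 + 12.3/100) × (1 − 32.9/100)⁻² × (1 − 0.0059×17)
= 1.123 × 2.221 × 0.8997 = 2.244
R_B = 2.244 × 199 = 447 Ω

447 Ω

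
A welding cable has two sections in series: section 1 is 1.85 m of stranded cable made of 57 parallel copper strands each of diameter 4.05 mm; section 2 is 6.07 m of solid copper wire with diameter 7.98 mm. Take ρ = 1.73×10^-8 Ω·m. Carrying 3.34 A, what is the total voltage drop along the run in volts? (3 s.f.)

0.00716 V

Section 1: A_strand = π(2.0250e-03)² = 1.288e-05 m²; R₁ = ρL/(N·A_s) = (1.73×10^-8)(1.85)/(57×1.288e-05) = 4.359×10^-5 Ω
Section 2: A = π(d/2)² = π(3.9900e-03 m)² = 5.001e-05 m²
R₂ = (1.73×10^-8)(6.07)/(5.001e-05) = 0.0021 Ω
R = R₁ + R₂ = 0.002143 Ω
V = IR = 3.34 × 0.002143 = 0.00716 V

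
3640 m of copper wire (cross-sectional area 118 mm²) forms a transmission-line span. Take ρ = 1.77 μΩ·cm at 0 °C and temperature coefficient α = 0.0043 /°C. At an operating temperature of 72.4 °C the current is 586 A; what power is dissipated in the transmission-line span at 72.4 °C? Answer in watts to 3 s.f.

2.46×10^5 W

ρ = 1.77 μΩ·cm = 1.77×10^-8 Ω·m
A = 118 mm² = 1.180e-04 m²
R₍0₎ = ρL/A = (1.77×10^-8)(3640)/(1.180e-04) = 0.546 Ω
R₍72.4₎ = R₍0₎(1 + αΔT) = 0.546 × (1 + 0.0043×72.4) = 0.716 Ω
P = I²R = (586)² × 0.716 = 2.46×10^5 W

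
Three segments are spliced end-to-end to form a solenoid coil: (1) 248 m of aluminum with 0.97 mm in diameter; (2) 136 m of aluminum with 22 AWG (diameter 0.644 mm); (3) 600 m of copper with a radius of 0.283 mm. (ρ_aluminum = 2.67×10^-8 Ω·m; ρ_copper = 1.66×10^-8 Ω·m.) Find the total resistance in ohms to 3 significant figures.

59.7 Ω

Seg 1: A = π(d/2)² = π(4.8500e-04 m)² = 7.390e-07 m²
R_1 = (2.67×10^-8)(248)/(7.390e-07) = 8.96 Ω
Seg 2: A = π(0.644/2 mm)² = π(3.2200e-04 m)² = 3.257e-07 m²
R_2 = (2.67×10^-8)(136)/(3.257e-07) = 11.15 Ω
Seg 3: A = πr² = π(2.8300e-04 m)² = 2.516e-07 m²
R_3 = (1.66×10^-8)(600)/(2.516e-07) = 39.59 Ω
R_total = R_1 + R_2 + R_3 = 59.7 Ω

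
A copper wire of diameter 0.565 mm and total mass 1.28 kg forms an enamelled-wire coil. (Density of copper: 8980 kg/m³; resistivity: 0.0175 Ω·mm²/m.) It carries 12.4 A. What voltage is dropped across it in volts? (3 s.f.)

ρ = 0.0175 Ω·mm²/m = 1.75×10^-8 Ω·m
A = π(d/2)² = π(2.8250e-04 m)² = 2.5072e-07 m²
L = m/(density·A) = 1.28/(8980×2.5072e-07) = 568.5 m
R = ρL/A = (1.75×10^-8)(568.5)/(2.5072e-07) = 39.68 Ω
V = IR = 12.4 × 39.68 = 492 V

492 V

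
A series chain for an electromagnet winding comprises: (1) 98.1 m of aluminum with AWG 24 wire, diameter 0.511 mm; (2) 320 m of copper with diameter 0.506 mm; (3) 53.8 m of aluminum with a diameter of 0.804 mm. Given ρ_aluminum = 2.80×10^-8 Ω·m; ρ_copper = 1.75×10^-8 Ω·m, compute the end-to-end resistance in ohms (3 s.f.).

44.2 Ω

Seg 1: A = π(0.511/2 mm)² = π(2.5550e-04 m)² = 2.051e-07 m²
R_1 = (2.80×10^-8)(98.1)/(2.051e-07) = 13.39 Ω
Seg 2: A = π(d/2)² = π(2.5300e-04 m)² = 2.011e-07 m²
R_2 = (1.75×10^-8)(320)/(2.011e-07) = 27.85 Ω
Seg 3: A = π(d/2)² = π(4.0200e-04 m)² = 5.077e-07 m²
R_3 = (2.80×10^-8)(53.8)/(5.077e-07) = 2.967 Ω
R_total = R_1 + R_2 + R_3 = 44.2 Ω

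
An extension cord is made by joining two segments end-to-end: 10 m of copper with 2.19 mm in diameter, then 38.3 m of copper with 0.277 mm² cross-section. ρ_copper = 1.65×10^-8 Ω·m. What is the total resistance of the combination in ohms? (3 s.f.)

Segment 1: A = π(d/2)² = π(1.0950e-03 m)² = 3.767e-06 m²
R₁ = ρL/A = (1.65×10^-8)(10)/(3.767e-06) = 0.0438 Ω
Segment 2: A = 0.277 mm² = 2.770e-07 m²
R₂ = (1.65×10^-8)(38.3)/(2.770e-07) = 2.281 Ω
R = R₁ + R₂ = 2.33 Ω

2.33 Ω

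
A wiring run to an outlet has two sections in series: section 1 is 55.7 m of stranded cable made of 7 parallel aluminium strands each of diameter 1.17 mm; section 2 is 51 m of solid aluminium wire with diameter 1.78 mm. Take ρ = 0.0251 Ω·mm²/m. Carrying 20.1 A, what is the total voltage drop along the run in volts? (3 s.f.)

14.1 V

ρ = 0.0251 Ω·mm²/m = 2.51×10^-8 Ω·m
Section 1: A_strand = π(5.8500e-04)² = 1.075e-06 m²; R₁ = ρL/(N·A_s) = (2.51×10^-8)(55.7)/(7×1.075e-06) = 0.1858 Ω
Section 2: A = π(d/2)² = π(8.9000e-04 m)² = 2.488e-06 m²
R₂ = (2.51×10^-8)(51)/(2.488e-06) = 0.5144 Ω
R = R₁ + R₂ = 0.7002 Ω
V = IR = 20.1 × 0.7002 = 14.1 V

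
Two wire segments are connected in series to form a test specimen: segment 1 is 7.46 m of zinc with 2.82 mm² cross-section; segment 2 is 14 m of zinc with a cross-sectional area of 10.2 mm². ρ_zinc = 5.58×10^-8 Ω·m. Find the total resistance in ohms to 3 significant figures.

0.224 Ω

Segment 1: A = 2.82 mm² = 2.820e-06 m²
R₁ = ρL/A = (5.58×10^-8)(7.46)/(2.820e-06) = 0.1476 Ω
Segment 2: A = 10.2 mm² = 1.020e-05 m²
R₂ = (5.58×10^-8)(14)/(1.020e-05) = 0.07659 Ω
R = R₁ + R₂ = 0.224 Ω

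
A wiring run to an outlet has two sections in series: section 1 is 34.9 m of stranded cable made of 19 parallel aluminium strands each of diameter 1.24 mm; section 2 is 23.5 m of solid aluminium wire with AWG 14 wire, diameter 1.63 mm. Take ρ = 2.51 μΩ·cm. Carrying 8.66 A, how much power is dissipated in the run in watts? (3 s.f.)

24.1 W

ρ = 2.51 μΩ·cm = 2.51×10^-8 Ω·m
Section 1: A_strand = π(6.2000e-04)² = 1.208e-06 m²; R₁ = ρL/(N·A_s) = (2.51×10^-8)(34.9)/(19×1.208e-06) = 0.03818 Ω
Section 2: A = π(1.63/2 mm)² = π(8.1500e-04 m)² = 2.087e-06 m²
R₂ = (2.51×10^-8)(23.5)/(2.087e-06) = 0.2827 Ω
R = R₁ + R₂ = 0.3208 Ω
P = I²R = (8.66)² × 0.3208 = 24.1 W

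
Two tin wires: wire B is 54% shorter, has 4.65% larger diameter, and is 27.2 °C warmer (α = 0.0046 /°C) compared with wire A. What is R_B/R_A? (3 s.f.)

0.473

R ∝ ρL/d² with ρ ∝ (1+αΔT), so R_B/R_A = (1 − 54/100) × (1 + 4.65/100)⁻² × (1 + 0.0046×27.2)
= 0.46 × 0.9131 × 1.125 = 0.473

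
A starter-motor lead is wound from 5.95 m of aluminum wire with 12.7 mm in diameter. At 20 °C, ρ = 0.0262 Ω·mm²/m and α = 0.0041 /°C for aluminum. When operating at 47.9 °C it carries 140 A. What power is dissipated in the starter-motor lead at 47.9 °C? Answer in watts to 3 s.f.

ρ = 0.0262 Ω·mm²/m = 2.62×10^-8 Ω·m
A = π(d/2)² = π(6.3500e-03 m)² = 1.267e-04 m²
R₍20₎ = ρL/A = (2.62×10^-8)(5.95)/(1.267e-04) = 0.001231 Ω
R₍47.9₎ = R₍20₎(1 + αΔT) = 0.001231 × (1 + 0.0041×27.9) = 0.001371 Ω
P = I²R = (140)² × 0.001371 = 26.9 W

26.9 W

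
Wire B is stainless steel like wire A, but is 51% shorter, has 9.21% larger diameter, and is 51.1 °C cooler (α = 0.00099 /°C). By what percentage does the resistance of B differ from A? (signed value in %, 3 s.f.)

-61.0%

R ∝ ρL/d² with ρ ∝ (1+αΔT), so R_B/R_A = (1 − 51/100) × (1 + 9.21/100)⁻² × (1 − 0.00099×51.1)
= 0.49 × 0.8385 × 0.9494 = 0.3901
(R_B − R_A)/R_A = 0.3901 − 1 = -61.0%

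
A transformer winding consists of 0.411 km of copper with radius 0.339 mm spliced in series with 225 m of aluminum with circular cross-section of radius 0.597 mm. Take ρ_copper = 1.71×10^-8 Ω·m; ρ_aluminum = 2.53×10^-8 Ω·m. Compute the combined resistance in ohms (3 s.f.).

24.6 Ω

Segment 1: A = πr² = π(3.3900e-04 m)² = 3.610e-07 m²
R₁ = ρL/A = (1.71×10^-8)(411)/(3.610e-07) = 19.47 Ω
Segment 2: A = πr² = π(5.9700e-04 m)² = 1.120e-06 m²
R₂ = (2.53×10^-8)(225)/(1.120e-06) = 5.084 Ω
R = R₁ + R₂ = 24.6 Ω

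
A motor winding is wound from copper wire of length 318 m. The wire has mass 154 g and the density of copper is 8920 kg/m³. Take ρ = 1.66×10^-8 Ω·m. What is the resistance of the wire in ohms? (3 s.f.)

A = m/(density·L) = 0.154/(8920×318) = 5.4291e-08 m²
R = ρL/A = (1.66×10^-8)(318)/(5.4291e-08) = 97.2 Ω

97.2 Ω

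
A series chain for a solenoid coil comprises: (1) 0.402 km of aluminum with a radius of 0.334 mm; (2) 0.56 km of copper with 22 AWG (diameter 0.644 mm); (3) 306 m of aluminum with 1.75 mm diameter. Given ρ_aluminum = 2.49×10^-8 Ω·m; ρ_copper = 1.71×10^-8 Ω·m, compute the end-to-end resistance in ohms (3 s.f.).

Seg 1: A = πr² = π(3.3400e-04 m)² = 3.505e-07 m²
R_1 = (2.49×10^-8)(402)/(3.505e-07) = 28.56 Ω
Seg 2: A = π(0.644/2 mm)² = π(3.2200e-04 m)² = 3.257e-07 m²
R_2 = (1.71×10^-8)(560)/(3.257e-07) = 29.4 Ω
Seg 3: A = π(d/2)² = π(8.7500e-04 m)² = 2.405e-06 m²
R_3 = (2.49×10^-8)(306)/(2.405e-06) = 3.168 Ω
R_total = R_1 + R_2 + R_3 = 61.1 Ω

61.1 Ω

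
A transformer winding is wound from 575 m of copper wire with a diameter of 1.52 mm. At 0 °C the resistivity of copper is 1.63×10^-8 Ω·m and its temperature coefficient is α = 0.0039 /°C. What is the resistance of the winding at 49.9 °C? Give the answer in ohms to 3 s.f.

A = π(d/2)² = π(7.6000e-04 m)² = 1.815e-06 m²
R₍0°C₎ = ρL/A = (1.63×10^-8)(575)/(1.815e-06) = 5.165 Ω
R = R₀(1 + αΔT) = 5.165(1 + 0.0039×49.9) = 6.17 Ω

6.17 Ω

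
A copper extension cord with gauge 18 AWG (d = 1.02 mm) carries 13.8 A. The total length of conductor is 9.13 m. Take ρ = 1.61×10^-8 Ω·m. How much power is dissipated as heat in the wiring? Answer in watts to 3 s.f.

34.3 W

A = π(1.02/2 mm)² = π(5.1000e-04 m)² = 8.171e-07 m²
R = ρL/A = (1.61×10^-8)(9.13)/(8.171e-07) = 0.1799 Ω
P = I²R = (13.8)² × 0.1799 = 34.3 W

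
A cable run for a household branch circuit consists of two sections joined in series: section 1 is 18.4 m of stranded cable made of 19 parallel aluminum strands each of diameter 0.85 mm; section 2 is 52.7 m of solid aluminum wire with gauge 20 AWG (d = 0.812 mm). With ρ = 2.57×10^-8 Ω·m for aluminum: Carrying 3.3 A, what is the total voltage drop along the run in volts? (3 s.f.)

Section 1: A_strand = π(4.2500e-04)² = 5.675e-07 m²; R₁ = ρL/(N·A_s) = (2.57×10^-8)(18.4)/(19×5.675e-07) = 0.04386 Ω
Section 2: A = π(0.812/2 mm)² = π(4.0600e-04 m)² = 5.178e-07 m²
R₂ = (2.57×10^-8)(52.7)/(5.178e-07) = 2.615 Ω
R = R₁ + R₂ = 2.659 Ω
V = IR = 3.3 × 2.659 = 8.78 V

8.78 V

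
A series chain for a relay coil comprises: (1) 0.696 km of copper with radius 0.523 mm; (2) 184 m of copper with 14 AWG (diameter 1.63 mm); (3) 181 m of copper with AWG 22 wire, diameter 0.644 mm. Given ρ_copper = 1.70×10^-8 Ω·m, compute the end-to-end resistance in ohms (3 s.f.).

24.7 Ω

Seg 1: A = πr² = π(5.2300e-04 m)² = 8.593e-07 m²
R_1 = (1.70×10^-8)(696)/(8.593e-07) = 13.77 Ω
Seg 2: A = π(1.63/2 mm)² = π(8.1500e-04 m)² = 2.087e-06 m²
R_2 = (1.70×10^-8)(184)/(2.087e-06) = 1.499 Ω
Seg 3: A = π(0.644/2 mm)² = π(3.2200e-04 m)² = 3.257e-07 m²
R_3 = (1.70×10^-8)(181)/(3.257e-07) = 9.446 Ω
R_total = R_1 + R_2 + R_3 = 24.7 Ω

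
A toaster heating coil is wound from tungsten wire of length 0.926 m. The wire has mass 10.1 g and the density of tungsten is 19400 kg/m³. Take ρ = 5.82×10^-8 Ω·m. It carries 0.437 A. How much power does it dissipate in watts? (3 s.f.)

A = m/(density·L) = 0.0101/(19400×0.926) = 5.6222e-07 m²
R = ρL/A = (5.82×10^-8)(0.926)/(5.6222e-07) = 0.09586 Ω
P = I²R = (0.437)² × 0.09586 = 0.0183 W

0.0183 W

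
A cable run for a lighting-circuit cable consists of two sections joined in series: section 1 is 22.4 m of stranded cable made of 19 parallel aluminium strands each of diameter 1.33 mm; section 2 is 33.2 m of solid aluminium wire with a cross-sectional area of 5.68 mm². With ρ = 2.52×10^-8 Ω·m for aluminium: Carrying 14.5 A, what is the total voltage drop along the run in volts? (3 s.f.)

Section 1: A_strand = π(6.6500e-04)² = 1.389e-06 m²; R₁ = ρL/(N·A_s) = (2.52×10^-8)(22.4)/(19×1.389e-06) = 0.02138 Ω
Section 2: A = 5.68 mm² = 5.680e-06 m²
R₂ = (2.52×10^-8)(33.2)/(5.680e-06) = 0.1473 Ω
R = R₁ + R₂ = 0.1687 Ω
V = IR = 14.5 × 0.1687 = 2.45 V

2.45 V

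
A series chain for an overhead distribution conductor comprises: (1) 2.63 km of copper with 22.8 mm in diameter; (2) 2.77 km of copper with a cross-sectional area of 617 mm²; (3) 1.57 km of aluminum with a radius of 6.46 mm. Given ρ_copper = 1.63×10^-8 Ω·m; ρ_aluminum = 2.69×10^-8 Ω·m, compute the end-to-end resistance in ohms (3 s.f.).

0.500 Ω

Seg 1: A = π(d/2)² = π(1.1400e-02 m)² = 4.083e-04 m²
R_1 = (1.63×10^-8)(2630)/(4.083e-04) = 0.105 Ω
Seg 2: A = 617 mm² = 6.170e-04 m²
R_2 = (1.63×10^-8)(2770)/(6.170e-04) = 0.07318 Ω
Seg 3: A = πr² = π(6.4600e-03 m)² = 1.311e-04 m²
R_3 = (2.69×10^-8)(1570)/(1.311e-04) = 0.3221 Ω
R_total = R_1 + R_2 + R_3 = 0.500 Ω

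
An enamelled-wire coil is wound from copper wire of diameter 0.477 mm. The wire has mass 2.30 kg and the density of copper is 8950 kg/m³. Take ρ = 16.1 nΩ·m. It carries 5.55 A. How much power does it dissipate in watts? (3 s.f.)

3990 W

ρ = 16.1 nΩ·m = 1.61×10^-8 Ω·m
A = π(d/2)² = π(2.3850e-04 m)² = 1.7870e-07 m²
L = m/(density·A) = 2.3/(8950×1.7870e-07) = 1438 m
R = ρL/A = (1.61×10^-8)(1438)/(1.7870e-07) = 129.6 Ω
P = I²R = (5.55)² × 129.6 = 3990 W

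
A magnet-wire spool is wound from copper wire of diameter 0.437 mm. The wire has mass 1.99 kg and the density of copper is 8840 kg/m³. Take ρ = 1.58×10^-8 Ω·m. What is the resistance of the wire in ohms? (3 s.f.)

158 Ω

A = π(d/2)² = π(2.1850e-04 m)² = 1.4999e-07 m²
L = m/(density·A) = 1.99/(8840×1.4999e-07) = 1501 m
R = ρL/A = (1.58×10^-8)(1501)/(1.4999e-07) = 158 Ω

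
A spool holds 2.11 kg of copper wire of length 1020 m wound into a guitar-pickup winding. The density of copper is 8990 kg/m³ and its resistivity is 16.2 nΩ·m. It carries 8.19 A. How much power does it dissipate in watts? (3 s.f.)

ρ = 16.2 nΩ·m = 1.62×10^-8 Ω·m
A = m/(density·L) = 2.11/(8990×1020) = 2.3010e-07 m²
R = ρL/A = (1.62×10^-8)(1020)/(2.3010e-07) = 71.81 Ω
P = I²R = (8.19)² × 71.81 = 4820 W

4820 W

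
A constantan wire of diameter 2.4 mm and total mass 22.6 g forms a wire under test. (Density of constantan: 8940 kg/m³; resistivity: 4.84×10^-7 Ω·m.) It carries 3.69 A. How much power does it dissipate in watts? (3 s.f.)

0.814 W

A = π(d/2)² = π(1.2000e-03 m)² = 4.5239e-06 m²
L = m/(density·A) = 0.0226/(8940×4.5239e-06) = 0.5588 m
R = ρL/A = (4.84×10^-7)(0.5588)/(4.5239e-06) = 0.05978 Ω
P = I²R = (3.69)² × 0.05978 = 0.814 W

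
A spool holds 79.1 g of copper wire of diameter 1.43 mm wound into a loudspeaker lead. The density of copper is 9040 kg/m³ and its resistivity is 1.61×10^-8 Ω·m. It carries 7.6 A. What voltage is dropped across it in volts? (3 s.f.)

A = π(d/2)² = π(7.1500e-04 m)² = 1.6061e-06 m²
L = m/(density·A) = 0.0791/(9040×1.6061e-06) = 5.448 m
R = ρL/A = (1.61×10^-8)(5.448)/(1.6061e-06) = 0.05461 Ω
V = IR = 7.6 × 0.05461 = 0.415 V

0.415 V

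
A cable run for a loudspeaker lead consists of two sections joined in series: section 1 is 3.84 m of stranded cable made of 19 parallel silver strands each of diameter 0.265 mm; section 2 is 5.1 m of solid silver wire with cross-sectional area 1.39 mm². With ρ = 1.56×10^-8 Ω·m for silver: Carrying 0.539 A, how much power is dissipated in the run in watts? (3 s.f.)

0.0332 W

Section 1: A_strand = π(1.3250e-04)² = 5.515e-08 m²; R₁ = ρL/(N·A_s) = (1.56×10^-8)(3.84)/(19×5.515e-08) = 0.05716 Ω
Section 2: A = 1.39 mm² = 1.390e-06 m²
R₂ = (1.56×10^-8)(5.1)/(1.390e-06) = 0.05724 Ω
R = R₁ + R₂ = 0.1144 Ω
P = I²R = (0.539)² × 0.1144 = 0.0332 W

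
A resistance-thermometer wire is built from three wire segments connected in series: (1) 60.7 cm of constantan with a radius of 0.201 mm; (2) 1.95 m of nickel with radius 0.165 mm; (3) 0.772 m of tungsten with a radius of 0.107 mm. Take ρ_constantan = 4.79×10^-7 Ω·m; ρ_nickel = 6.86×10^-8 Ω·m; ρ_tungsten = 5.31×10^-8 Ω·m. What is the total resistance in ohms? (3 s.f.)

Seg 1: A = πr² = π(2.0100e-04 m)² = 1.269e-07 m²
R_1 = (4.79×10^-7)(0.607)/(1.269e-07) = 2.291 Ω
Seg 2: A = πr² = π(1.6500e-04 m)² = 8.553e-08 m²
R_2 = (6.86×10^-8)(1.95)/(8.553e-08) = 1.564 Ω
Seg 3: A = πr² = π(1.0700e-04 m)² = 3.597e-08 m²
R_3 = (5.31×10^-8)(0.772)/(3.597e-08) = 1.14 Ω
R_total = R_1 + R_2 + R_3 = 4.99 Ω

4.99 Ω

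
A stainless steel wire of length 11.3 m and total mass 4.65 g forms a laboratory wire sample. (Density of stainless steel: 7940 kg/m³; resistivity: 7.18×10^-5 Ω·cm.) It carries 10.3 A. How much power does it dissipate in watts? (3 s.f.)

ρ = 7.18×10^-5 Ω·cm = 7.18×10^-7 Ω·m
A = m/(density·L) = 0.00465/(7940×11.3) = 5.1827e-08 m²
R = ρL/A = (7.18×10^-7)(11.3)/(5.1827e-08) = 156.5 Ω
P = I²R = (10.3)² × 156.5 = 16600 W

16600 W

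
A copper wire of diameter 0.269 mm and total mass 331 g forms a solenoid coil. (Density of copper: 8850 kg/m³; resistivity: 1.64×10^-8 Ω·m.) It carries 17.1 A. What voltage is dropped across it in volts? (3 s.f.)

A = π(d/2)² = π(1.3450e-04 m)² = 5.6832e-08 m²
L = m/(density·A) = 0.331/(8850×5.6832e-08) = 658.1 m
R = ρL/A = (1.64×10^-8)(658.1)/(5.6832e-08) = 189.9 Ω
V = IR = 17.1 × 189.9 = 3250 V

3250 V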